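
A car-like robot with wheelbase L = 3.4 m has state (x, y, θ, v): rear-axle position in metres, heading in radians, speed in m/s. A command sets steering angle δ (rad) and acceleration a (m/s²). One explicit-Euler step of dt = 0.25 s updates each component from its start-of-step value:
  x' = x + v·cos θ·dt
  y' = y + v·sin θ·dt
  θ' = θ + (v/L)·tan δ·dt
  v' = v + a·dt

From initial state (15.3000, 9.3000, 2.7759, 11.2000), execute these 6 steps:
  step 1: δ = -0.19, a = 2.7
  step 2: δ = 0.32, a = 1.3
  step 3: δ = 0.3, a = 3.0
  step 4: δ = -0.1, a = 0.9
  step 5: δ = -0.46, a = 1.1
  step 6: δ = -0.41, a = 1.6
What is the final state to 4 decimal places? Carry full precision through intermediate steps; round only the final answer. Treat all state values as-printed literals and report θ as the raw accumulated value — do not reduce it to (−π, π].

(-2.2718, 14.2392, 2.1790, 13.8500)

after step 1 (δ=-0.19, a=2.7): (12.685146, 10.301269, 2.617519, 11.875000)
after step 2 (δ=0.32, a=1.3): (10.114839, 11.786865, 2.906876, 12.200000)
after step 3 (δ=0.3, a=3.0): (7.148469, 12.496197, 3.184368, 12.950000)
after step 4 (δ=-0.1, a=0.9): (3.913931, 12.357753, 3.088829, 13.175000)
after step 5 (δ=-0.46, a=1.1): (0.624765, 12.531463, 2.608863, 13.450000)
after step 6 (δ=-0.41, a=1.6): (-2.271774, 14.239231, 2.179026, 13.850000)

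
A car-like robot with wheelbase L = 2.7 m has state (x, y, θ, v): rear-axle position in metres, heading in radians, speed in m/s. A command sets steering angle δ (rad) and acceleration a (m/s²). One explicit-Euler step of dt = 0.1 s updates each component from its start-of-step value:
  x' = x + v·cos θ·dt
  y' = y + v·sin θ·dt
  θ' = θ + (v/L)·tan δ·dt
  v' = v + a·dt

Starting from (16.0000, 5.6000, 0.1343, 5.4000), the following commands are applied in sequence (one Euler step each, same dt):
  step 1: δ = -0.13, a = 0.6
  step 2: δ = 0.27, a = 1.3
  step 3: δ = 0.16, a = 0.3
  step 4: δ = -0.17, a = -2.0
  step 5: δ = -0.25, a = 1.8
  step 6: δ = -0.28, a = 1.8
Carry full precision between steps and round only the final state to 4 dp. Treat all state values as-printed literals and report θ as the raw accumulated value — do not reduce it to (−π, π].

after step 1 (δ=-0.13, a=0.6): (16.535137, 5.672304, 0.108153, 5.460000)
after step 2 (δ=0.27, a=1.3): (17.077947, 5.731240, 0.164119, 5.590000)
after step 3 (δ=0.16, a=0.3): (17.629436, 5.822572, 0.197531, 5.620000)
after step 4 (δ=-0.17, a=-2.0): (18.180507, 5.932863, 0.161801, 5.420000)
after step 5 (δ=-0.25, a=1.8): (18.715428, 6.020177, 0.110543, 5.600000)
after step 6 (δ=-0.28, a=1.8): (19.272010, 6.081955, 0.050902, 5.780000)

(19.2720, 6.0820, 0.0509, 5.7800)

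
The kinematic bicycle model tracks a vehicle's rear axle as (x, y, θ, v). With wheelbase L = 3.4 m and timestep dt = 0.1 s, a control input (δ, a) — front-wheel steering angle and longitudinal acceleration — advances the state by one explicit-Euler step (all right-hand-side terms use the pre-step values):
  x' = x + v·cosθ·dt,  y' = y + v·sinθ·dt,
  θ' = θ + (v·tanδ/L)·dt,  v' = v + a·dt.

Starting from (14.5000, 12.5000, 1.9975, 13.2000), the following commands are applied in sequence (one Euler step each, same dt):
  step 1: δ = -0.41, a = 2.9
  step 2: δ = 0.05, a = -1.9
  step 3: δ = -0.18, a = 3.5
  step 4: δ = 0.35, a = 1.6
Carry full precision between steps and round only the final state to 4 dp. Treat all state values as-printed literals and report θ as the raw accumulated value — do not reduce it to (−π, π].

(12.9647, 17.6210, 1.9240, 13.8100)

after step 1 (δ=-0.41, a=2.9): (13.953689, 13.701642, 1.828761, 13.490000)
after step 2 (δ=0.05, a=-1.9): (13.609541, 15.006005, 1.848616, 13.300000)
after step 3 (δ=-0.18, a=3.5): (13.244776, 16.285008, 1.777433, 13.650000)
after step 4 (δ=0.35, a=1.6): (12.964720, 17.620969, 1.923982, 13.810000)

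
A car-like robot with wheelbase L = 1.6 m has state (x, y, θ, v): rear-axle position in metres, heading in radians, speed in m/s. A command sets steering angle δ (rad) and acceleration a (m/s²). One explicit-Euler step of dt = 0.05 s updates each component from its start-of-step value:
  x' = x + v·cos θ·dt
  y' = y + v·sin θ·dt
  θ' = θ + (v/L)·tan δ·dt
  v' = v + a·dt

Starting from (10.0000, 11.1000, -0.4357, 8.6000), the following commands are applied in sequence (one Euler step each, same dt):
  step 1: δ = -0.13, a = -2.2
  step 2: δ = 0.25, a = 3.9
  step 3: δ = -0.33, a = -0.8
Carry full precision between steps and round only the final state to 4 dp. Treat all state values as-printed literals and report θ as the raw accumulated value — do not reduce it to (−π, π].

after step 1 (δ=-0.13, a=-2.2): (10.389827, 10.918521, -0.470836, 8.490000)
after step 2 (δ=0.25, a=3.9): (10.768137, 10.725954, -0.403090, 8.685000)
after step 3 (δ=-0.33, a=-0.8): (11.167583, 10.555614, -0.496054, 8.645000)

(11.1676, 10.5556, -0.4961, 8.6450)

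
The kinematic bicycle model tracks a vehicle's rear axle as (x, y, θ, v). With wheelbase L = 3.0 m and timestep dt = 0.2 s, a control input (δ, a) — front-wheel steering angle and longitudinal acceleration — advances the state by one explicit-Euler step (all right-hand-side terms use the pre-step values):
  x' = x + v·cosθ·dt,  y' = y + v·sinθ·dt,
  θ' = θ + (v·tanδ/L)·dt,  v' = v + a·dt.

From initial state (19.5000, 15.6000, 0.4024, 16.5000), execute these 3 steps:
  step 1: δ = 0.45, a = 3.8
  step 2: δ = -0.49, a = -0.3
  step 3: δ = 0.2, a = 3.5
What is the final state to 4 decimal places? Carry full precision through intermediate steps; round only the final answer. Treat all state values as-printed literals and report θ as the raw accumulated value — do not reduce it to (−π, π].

(27.8551, 20.7494, 0.5524, 17.9000)

after step 1 (δ=0.45, a=3.8): (22.536408, 16.892372, 0.933761, 17.260000)
after step 2 (δ=-0.49, a=-0.3): (24.589710, 19.667305, 0.320009, 17.200000)
after step 3 (δ=0.2, a=3.5): (27.855071, 20.749442, 0.552449, 17.900000)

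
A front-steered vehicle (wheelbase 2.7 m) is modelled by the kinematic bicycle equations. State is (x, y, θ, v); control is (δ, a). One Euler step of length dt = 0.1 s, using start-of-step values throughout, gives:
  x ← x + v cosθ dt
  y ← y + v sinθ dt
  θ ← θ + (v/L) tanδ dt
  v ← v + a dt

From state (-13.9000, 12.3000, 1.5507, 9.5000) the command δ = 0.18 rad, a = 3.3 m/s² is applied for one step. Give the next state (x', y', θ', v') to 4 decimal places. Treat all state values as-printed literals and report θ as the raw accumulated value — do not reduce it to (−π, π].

(-13.8809, 13.2498, 1.6147, 9.8300)

x' = -13.9000 + 9.5000·cos(1.5507)·0.1 = -13.8809
y' = 12.3000 + 9.5000·sin(1.5507)·0.1 = 13.2498
θ' = 1.5507 + (9.5000/2.7)·tan(0.18)·0.1 = 1.6147
v' = 9.5000 + 3.3000·0.1 = 9.8300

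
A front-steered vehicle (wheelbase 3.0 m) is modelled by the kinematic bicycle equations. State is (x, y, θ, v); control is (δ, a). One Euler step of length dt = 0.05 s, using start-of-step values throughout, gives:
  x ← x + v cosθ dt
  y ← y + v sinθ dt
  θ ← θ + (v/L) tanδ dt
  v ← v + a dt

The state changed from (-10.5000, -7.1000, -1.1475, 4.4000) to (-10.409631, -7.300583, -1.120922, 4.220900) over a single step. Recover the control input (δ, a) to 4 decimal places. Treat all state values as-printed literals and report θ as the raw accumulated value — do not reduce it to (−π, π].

a = (v'−v)/dt = (-0.179100)/0.05 = -3.5820
Δθ = θ'−θ = 0.026578;  (v·dt/L) = 4.4000·0.05/3.0 = 0.073333
tan δ = Δθ·L/(v·dt) = 0.362427  →  δ = 0.3477

δ = 0.3477, a = -3.5820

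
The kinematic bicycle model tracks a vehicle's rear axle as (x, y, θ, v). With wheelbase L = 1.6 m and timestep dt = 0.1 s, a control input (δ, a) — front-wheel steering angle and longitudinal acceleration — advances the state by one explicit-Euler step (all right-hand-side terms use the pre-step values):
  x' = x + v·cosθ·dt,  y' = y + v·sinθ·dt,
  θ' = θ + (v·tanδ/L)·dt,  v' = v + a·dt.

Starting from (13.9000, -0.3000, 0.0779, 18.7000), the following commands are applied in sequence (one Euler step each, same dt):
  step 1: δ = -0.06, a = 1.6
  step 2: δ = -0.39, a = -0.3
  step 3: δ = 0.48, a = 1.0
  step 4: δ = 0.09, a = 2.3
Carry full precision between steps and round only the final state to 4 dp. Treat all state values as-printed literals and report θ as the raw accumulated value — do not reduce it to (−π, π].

after step 1 (δ=-0.06, a=1.6): (15.764329, -0.154474, 0.007691, 18.860000)
after step 2 (δ=-0.39, a=-0.3): (17.650273, -0.139970, -0.476840, 18.830000)
after step 3 (δ=0.48, a=1.0): (19.323224, -1.004218, 0.135854, 18.930000)
after step 4 (δ=0.09, a=2.3): (21.198782, -0.747838, 0.242623, 19.160000)

(21.1988, -0.7478, 0.2426, 19.1600)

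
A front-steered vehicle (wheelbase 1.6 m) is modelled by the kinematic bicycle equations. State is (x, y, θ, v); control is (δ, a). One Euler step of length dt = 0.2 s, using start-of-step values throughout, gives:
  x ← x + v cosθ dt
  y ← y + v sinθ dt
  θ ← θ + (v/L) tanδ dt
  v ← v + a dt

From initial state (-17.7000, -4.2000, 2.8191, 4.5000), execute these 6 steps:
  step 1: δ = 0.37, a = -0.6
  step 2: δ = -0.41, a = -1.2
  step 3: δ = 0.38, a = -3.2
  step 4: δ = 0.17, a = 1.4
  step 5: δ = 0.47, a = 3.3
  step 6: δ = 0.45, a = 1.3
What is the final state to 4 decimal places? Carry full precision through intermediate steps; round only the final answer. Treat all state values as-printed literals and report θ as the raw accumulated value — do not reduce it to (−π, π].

after step 1 (δ=0.37, a=-0.6): (-18.553604, -3.914761, 3.037273, 4.380000)
after step 2 (δ=-0.41, a=-1.2): (-19.424841, -3.823543, 2.799312, 4.140000)
after step 3 (δ=0.38, a=-3.2): (-20.204810, -3.545637, 3.006009, 3.500000)
after step 4 (δ=0.17, a=1.4): (-20.898386, -3.451018, 3.081108, 3.780000)
after step 5 (δ=0.47, a=3.3): (-21.653004, -3.405320, 3.321122, 4.440000)
after step 6 (δ=0.45, a=1.3): (-22.526732, -3.563887, 3.589218, 4.700000)

(-22.5267, -3.5639, 3.5892, 4.7000)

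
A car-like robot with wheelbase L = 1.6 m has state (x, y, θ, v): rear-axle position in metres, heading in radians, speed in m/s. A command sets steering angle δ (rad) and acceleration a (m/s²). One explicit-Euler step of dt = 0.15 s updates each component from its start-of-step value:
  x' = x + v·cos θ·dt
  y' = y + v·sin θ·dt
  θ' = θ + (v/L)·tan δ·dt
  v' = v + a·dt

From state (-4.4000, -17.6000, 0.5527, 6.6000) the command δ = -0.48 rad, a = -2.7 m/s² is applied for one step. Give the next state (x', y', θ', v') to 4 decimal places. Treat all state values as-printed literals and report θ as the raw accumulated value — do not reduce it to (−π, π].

(-3.5574, -17.0803, 0.2306, 6.1950)

x' = -4.4000 + 6.6000·cos(0.5527)·0.15 = -3.5574
y' = -17.6000 + 6.6000·sin(0.5527)·0.15 = -17.0803
θ' = 0.5527 + (6.6000/1.6)·tan(-0.48)·0.15 = 0.2306
v' = 6.6000 − 2.7000·0.15 = 6.1950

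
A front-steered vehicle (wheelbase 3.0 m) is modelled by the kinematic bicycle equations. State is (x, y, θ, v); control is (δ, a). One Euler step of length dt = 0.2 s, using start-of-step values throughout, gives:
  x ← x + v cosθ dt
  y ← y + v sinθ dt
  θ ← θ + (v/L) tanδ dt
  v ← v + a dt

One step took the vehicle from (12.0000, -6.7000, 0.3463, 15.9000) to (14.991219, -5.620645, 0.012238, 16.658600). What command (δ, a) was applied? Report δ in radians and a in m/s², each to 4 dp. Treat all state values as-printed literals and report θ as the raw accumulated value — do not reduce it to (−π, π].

δ = -0.3053, a = 3.7930

a = (v'−v)/dt = (0.758600)/0.2 = 3.7930
Δθ = θ'−θ = -0.334062;  (v·dt/L) = 15.9000·0.2/3.0 = 1.060000
tan δ = Δθ·L/(v·dt) = -0.315153  →  δ = -0.3053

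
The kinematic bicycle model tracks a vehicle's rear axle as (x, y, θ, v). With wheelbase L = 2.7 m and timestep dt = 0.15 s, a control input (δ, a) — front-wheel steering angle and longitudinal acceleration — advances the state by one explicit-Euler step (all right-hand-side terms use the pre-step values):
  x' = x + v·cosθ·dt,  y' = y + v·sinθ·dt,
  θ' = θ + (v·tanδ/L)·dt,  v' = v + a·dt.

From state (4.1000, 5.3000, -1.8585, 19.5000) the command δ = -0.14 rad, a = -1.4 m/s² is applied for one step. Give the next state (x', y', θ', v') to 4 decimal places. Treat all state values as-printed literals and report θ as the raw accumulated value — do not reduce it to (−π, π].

(3.2700, 2.4952, -2.0112, 19.2900)

x' = 4.1000 + 19.5000·cos(-1.8585)·0.15 = 3.2700
y' = 5.3000 + 19.5000·sin(-1.8585)·0.15 = 2.4952
θ' = -1.8585 + (19.5000/2.7)·tan(-0.14)·0.15 = -2.0112
v' = 19.5000 − 1.4000·0.15 = 19.2900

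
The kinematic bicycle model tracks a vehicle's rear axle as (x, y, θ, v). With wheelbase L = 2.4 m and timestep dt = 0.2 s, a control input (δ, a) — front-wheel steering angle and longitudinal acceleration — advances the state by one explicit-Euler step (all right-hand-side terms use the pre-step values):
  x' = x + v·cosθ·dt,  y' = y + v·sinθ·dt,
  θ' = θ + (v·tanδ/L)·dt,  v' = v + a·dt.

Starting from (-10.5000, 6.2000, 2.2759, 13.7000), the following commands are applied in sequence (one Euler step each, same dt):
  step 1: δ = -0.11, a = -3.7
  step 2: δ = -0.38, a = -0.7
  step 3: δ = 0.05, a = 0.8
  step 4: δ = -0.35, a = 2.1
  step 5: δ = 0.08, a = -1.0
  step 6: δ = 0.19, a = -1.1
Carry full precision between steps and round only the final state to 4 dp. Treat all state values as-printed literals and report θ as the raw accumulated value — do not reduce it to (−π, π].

after step 1 (δ=-0.11, a=-3.7): (-12.275829, 8.286632, 2.149808, 12.960000)
after step 2 (δ=-0.38, a=-0.7): (-13.694163, 10.456146, 1.718442, 12.820000)
after step 3 (δ=0.05, a=0.8): (-14.071352, 12.992250, 1.771903, 12.980000)
after step 4 (δ=-0.35, a=2.1): (-14.589914, 15.535931, 1.377064, 13.400000)
after step 5 (δ=0.08, a=-1.0): (-14.073953, 18.165795, 1.466588, 13.200000)
after step 6 (δ=0.19, a=-1.1): (-13.799342, 20.791473, 1.678140, 12.980000)

(-13.7993, 20.7915, 1.6781, 12.9800)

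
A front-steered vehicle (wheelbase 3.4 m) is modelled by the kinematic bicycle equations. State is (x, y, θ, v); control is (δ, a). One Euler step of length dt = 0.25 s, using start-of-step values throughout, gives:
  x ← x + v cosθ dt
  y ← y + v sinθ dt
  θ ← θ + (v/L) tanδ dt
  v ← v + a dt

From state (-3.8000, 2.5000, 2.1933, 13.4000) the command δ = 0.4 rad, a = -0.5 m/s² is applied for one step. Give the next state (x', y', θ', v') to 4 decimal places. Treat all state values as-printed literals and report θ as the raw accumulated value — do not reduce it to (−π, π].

x' = -3.8000 + 13.4000·cos(2.1933)·0.25 = -5.7533
y' = 2.5000 + 13.4000·sin(2.1933)·0.25 = 5.2216
θ' = 2.1933 + (13.4000/3.4)·tan(0.4)·0.25 = 2.6099
v' = 13.4000 − 0.5000·0.25 = 13.2750

(-5.7533, 5.2216, 2.6099, 13.2750)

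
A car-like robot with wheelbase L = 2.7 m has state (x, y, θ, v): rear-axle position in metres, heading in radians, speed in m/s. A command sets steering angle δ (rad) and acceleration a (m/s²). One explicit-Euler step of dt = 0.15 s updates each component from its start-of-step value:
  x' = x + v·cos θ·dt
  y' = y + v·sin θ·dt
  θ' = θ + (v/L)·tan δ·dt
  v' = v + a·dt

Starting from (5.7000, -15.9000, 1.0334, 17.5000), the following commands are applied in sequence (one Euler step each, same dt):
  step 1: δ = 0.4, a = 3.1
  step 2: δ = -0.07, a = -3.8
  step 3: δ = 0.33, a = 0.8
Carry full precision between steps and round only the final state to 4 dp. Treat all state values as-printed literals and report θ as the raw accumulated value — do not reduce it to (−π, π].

(7.8923, -8.4126, 1.7055, 17.5150)

after step 1 (δ=0.4, a=3.1): (7.043740, -13.645008, 1.444449, 17.965000)
after step 2 (δ=-0.07, a=-3.8): (7.383310, -10.971739, 1.374471, 17.395000)
after step 3 (δ=0.33, a=0.8): (7.892288, -8.412613, 1.705483, 17.515000)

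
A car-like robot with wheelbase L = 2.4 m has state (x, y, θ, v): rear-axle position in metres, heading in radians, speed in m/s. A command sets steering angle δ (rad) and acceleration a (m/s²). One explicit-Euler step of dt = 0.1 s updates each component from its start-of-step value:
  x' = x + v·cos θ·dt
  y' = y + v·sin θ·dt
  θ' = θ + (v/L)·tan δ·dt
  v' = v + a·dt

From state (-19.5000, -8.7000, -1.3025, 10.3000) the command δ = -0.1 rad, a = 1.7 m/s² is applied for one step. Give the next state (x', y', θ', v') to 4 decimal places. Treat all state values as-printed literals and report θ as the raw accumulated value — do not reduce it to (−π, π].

(-19.2270, -9.6932, -1.3456, 10.4700)

x' = -19.5000 + 10.3000·cos(-1.3025)·0.1 = -19.2270
y' = -8.7000 + 10.3000·sin(-1.3025)·0.1 = -9.6932
θ' = -1.3025 + (10.3000/2.4)·tan(-0.1)·0.1 = -1.3456
v' = 10.3000 + 1.7000·0.1 = 10.4700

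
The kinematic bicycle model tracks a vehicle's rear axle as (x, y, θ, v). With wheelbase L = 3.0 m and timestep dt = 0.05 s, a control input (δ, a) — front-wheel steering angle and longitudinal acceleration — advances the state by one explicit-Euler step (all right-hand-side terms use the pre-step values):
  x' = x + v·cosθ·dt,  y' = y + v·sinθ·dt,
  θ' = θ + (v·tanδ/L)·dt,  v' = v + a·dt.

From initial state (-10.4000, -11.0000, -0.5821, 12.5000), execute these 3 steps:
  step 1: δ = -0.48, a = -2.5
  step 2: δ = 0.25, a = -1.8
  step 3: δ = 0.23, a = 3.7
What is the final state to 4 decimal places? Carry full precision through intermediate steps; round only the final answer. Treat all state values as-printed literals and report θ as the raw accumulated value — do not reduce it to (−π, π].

(-8.9075, -12.1035, -0.5900, 12.4700)

after step 1 (δ=-0.48, a=-2.5): (-9.877931, -11.343612, -0.690561, 12.375000)
after step 2 (δ=0.25, a=-1.8): (-9.400944, -11.737737, -0.637896, 12.285000)
after step 3 (δ=0.23, a=3.7): (-8.907486, -12.103527, -0.589955, 12.470000)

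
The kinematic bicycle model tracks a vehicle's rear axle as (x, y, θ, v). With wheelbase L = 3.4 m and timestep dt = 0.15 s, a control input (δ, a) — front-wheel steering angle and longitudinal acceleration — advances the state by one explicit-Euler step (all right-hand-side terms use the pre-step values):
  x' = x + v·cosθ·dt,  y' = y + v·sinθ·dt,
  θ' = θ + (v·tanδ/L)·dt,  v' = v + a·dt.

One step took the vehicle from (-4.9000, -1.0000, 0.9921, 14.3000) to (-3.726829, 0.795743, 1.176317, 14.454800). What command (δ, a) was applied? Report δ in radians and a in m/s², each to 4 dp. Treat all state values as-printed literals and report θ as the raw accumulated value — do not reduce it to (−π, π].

a = (v'−v)/dt = (0.154800)/0.15 = 1.0320
Δθ = θ'−θ = 0.184217;  (v·dt/L) = 14.3000·0.15/3.4 = 0.630882
tan δ = Δθ·L/(v·dt) = 0.291999  →  δ = 0.2841

δ = 0.2841, a = 1.0320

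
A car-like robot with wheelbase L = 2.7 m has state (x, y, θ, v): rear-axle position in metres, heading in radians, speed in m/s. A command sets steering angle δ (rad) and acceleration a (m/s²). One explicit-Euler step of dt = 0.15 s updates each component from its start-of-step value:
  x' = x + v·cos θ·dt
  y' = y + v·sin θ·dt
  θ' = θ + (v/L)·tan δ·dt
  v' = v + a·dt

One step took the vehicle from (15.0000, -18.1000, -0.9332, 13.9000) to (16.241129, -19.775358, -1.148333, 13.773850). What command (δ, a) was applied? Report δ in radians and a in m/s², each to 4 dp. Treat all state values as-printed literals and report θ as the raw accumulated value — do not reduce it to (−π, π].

δ = -0.2717, a = -0.8410

a = (v'−v)/dt = (-0.126150)/0.15 = -0.8410
Δθ = θ'−θ = -0.215133;  (v·dt/L) = 13.9000·0.15/2.7 = 0.772222
tan δ = Δθ·L/(v·dt) = -0.278589  →  δ = -0.2717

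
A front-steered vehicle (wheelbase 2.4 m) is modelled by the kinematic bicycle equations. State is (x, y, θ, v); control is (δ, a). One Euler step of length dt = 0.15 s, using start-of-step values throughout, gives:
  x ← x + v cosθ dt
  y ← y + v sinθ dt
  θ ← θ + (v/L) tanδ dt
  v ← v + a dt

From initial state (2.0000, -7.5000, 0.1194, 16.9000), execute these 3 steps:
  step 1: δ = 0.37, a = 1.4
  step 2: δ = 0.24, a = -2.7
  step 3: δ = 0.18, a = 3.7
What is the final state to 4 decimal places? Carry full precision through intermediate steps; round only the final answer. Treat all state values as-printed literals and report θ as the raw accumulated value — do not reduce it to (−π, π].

(8.4948, -4.1213, 0.9808, 17.2600)

after step 1 (δ=0.37, a=1.4): (4.516952, -7.198040, 0.529080, 17.110000)
after step 2 (δ=0.24, a=-2.7): (6.732538, -5.902625, 0.790774, 16.705000)
after step 3 (δ=0.18, a=3.7): (8.494819, -4.121292, 0.980762, 17.260000)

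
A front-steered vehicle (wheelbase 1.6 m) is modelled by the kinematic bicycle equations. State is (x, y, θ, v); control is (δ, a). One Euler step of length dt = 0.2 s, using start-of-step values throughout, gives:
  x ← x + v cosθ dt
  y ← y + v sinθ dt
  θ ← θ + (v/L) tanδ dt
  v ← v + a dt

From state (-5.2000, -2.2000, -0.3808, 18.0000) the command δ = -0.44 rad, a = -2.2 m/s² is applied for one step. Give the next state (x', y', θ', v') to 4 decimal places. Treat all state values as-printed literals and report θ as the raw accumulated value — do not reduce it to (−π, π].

(-1.8579, -3.5380, -1.4401, 17.5600)

x' = -5.2000 + 18.0000·cos(-0.3808)·0.2 = -1.8579
y' = -2.2000 + 18.0000·sin(-0.3808)·0.2 = -3.5380
θ' = -0.3808 + (18.0000/1.6)·tan(-0.44)·0.2 = -1.4401
v' = 18.0000 − 2.2000·0.2 = 17.5600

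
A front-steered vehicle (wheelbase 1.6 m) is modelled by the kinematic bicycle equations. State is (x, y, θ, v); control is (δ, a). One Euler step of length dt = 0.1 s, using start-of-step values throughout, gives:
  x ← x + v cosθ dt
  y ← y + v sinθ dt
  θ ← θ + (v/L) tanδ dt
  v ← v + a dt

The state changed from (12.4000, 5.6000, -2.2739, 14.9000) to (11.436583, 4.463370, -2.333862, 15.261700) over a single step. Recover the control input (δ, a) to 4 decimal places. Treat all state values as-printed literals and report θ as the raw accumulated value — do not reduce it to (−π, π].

a = (v'−v)/dt = (0.361700)/0.1 = 3.6170
Δθ = θ'−θ = -0.059962;  (v·dt/L) = 14.9000·0.1/1.6 = 0.931250
tan δ = Δθ·L/(v·dt) = -0.064389  →  δ = -0.0643

δ = -0.0643, a = 3.6170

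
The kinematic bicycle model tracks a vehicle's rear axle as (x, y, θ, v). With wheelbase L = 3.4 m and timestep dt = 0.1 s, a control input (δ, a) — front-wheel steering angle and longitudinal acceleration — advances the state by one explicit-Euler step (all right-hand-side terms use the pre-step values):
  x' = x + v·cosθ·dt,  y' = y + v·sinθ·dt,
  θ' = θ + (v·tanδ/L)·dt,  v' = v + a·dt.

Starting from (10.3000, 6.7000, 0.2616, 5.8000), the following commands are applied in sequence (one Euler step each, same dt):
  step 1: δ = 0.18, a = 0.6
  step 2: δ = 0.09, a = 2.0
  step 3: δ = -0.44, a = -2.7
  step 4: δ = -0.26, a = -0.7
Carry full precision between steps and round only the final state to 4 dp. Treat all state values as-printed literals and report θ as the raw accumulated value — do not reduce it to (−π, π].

(12.5633, 7.3317, 0.1790, 5.7200)

after step 1 (δ=0.18, a=0.6): (10.860267, 6.850003, 0.292642, 5.860000)
after step 2 (δ=0.09, a=2.0): (11.421353, 7.019054, 0.308196, 6.060000)
after step 3 (δ=-0.44, a=-2.7): (11.998800, 7.202878, 0.224286, 5.790000)
after step 4 (δ=-0.26, a=-0.7): (12.563298, 7.331654, 0.178984, 5.720000)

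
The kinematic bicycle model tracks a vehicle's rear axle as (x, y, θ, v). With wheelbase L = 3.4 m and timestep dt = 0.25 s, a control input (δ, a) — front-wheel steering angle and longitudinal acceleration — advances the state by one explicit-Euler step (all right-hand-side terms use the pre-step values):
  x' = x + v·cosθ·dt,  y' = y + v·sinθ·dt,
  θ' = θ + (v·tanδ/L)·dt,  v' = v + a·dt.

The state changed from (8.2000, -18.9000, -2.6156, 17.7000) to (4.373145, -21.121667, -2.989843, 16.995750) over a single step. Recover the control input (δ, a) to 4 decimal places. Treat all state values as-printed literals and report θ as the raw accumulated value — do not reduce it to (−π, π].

a = (v'−v)/dt = (-0.704250)/0.25 = -2.8170
Δθ = θ'−θ = -0.374243;  (v·dt/L) = 17.7000·0.25/3.4 = 1.301471
tan δ = Δθ·L/(v·dt) = -0.287554  →  δ = -0.2800

δ = -0.2800, a = -2.8170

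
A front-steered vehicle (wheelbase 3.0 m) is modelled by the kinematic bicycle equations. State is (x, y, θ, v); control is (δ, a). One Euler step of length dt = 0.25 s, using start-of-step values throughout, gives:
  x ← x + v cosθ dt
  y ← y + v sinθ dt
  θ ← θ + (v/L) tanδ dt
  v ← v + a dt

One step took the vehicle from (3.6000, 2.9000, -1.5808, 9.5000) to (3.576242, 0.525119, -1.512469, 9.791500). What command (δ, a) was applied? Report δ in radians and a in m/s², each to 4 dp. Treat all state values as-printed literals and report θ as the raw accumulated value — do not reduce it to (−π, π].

δ = 0.0861, a = 1.1660

a = (v'−v)/dt = (0.291500)/0.25 = 1.1660
Δθ = θ'−θ = 0.068331;  (v·dt/L) = 9.5000·0.25/3.0 = 0.791667
tan δ = Δθ·L/(v·dt) = 0.086313  →  δ = 0.0861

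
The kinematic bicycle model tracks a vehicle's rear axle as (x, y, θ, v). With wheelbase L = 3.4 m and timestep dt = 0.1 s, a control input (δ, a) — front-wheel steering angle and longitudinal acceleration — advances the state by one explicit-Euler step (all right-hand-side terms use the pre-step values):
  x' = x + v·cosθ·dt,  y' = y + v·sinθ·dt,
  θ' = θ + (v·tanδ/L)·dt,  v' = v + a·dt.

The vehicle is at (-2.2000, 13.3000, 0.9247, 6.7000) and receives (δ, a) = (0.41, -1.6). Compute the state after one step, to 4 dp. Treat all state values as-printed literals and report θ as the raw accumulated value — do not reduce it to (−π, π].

x' = -2.2000 + 6.7000·cos(0.9247)·0.1 = -1.7966
y' = 13.3000 + 6.7000·sin(0.9247)·0.1 = 13.8350
θ' = 0.9247 + (6.7000/3.4)·tan(0.41)·0.1 = 1.0103
v' = 6.7000 − 1.6000·0.1 = 6.5400

(-1.7966, 13.8350, 1.0103, 6.5400)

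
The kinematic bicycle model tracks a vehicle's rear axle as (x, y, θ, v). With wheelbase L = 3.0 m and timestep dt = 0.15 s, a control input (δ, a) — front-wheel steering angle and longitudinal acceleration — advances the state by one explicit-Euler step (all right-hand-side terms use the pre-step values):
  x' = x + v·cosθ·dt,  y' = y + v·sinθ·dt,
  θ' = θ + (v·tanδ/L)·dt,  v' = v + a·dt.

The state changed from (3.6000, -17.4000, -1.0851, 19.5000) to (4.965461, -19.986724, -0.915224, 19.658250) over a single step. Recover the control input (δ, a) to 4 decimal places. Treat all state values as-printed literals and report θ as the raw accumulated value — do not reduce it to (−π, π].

a = (v'−v)/dt = (0.158250)/0.15 = 1.0550
Δθ = θ'−θ = 0.169876;  (v·dt/L) = 19.5000·0.15/3.0 = 0.975000
tan δ = Δθ·L/(v·dt) = 0.174232  →  δ = 0.1725

δ = 0.1725, a = 1.0550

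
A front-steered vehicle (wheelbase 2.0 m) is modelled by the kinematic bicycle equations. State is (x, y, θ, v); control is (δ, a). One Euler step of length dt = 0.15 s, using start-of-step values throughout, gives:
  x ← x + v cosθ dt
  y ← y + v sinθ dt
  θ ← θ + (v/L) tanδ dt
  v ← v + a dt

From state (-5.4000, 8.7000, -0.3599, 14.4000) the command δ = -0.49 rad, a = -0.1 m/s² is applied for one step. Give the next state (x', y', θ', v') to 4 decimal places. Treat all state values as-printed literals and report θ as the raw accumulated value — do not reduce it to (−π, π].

x' = -5.4000 + 14.4000·cos(-0.3599)·0.15 = -3.3784
y' = 8.7000 + 14.4000·sin(-0.3599)·0.15 = 7.9393
θ' = -0.3599 + (14.4000/2.0)·tan(-0.49)·0.15 = -0.9360
v' = 14.4000 − 0.1000·0.15 = 14.3850

(-3.3784, 7.9393, -0.9360, 14.3850)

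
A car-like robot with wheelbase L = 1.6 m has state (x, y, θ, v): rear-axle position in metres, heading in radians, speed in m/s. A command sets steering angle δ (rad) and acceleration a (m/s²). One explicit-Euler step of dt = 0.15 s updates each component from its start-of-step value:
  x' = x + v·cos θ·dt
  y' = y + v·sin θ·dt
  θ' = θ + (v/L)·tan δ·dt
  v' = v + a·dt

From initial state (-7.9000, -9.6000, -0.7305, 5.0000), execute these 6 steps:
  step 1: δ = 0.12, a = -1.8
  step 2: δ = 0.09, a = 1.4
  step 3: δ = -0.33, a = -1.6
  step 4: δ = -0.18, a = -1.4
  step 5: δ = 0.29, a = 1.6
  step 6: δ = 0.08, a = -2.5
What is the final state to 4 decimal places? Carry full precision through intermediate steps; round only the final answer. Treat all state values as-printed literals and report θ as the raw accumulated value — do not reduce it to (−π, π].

after step 1 (δ=0.12, a=-1.8): (-7.341369, -10.100432, -0.673978, 4.730000)
after step 2 (δ=0.09, a=1.4): (-6.787005, -10.543230, -0.633961, 4.940000)
after step 3 (δ=-0.33, a=-1.6): (-6.189991, -10.982155, -0.792593, 4.700000)
after step 4 (δ=-0.18, a=-1.4): (-5.695080, -11.484239, -0.872773, 4.490000)
after step 5 (δ=0.29, a=1.6): (-5.262218, -12.000216, -0.747160, 4.730000)
after step 6 (δ=0.08, a=-2.5): (-4.741714, -12.482363, -0.711609, 4.355000)

(-4.7417, -12.4824, -0.7116, 4.3550)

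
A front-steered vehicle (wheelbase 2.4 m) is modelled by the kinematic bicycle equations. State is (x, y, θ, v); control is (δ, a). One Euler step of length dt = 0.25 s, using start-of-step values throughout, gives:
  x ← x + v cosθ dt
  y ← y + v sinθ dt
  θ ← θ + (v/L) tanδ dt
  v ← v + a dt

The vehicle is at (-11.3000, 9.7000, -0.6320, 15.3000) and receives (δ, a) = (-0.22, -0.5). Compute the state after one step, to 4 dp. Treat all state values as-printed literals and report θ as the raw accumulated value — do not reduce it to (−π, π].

x' = -11.3000 + 15.3000·cos(-0.6320)·0.25 = -8.2138
y' = 9.7000 + 15.3000·sin(-0.6320)·0.25 = 7.4403
θ' = -0.6320 + (15.3000/2.4)·tan(-0.22)·0.25 = -0.9884
v' = 15.3000 − 0.5000·0.25 = 15.1750

(-8.2138, 7.4403, -0.9884, 15.1750)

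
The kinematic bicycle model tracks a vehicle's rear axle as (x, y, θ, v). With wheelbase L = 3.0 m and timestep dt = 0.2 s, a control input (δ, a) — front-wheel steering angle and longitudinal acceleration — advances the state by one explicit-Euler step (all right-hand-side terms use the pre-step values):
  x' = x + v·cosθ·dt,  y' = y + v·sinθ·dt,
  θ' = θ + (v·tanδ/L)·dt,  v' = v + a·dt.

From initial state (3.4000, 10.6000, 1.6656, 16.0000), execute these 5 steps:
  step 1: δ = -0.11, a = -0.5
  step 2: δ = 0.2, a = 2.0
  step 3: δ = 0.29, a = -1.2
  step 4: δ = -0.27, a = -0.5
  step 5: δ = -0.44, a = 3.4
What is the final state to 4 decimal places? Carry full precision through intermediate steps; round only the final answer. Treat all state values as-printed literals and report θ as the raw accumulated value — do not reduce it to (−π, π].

after step 1 (δ=-0.11, a=-0.5): (3.097082, 13.785630, 1.547791, 15.900000)
after step 2 (δ=0.2, a=2.0): (3.170233, 16.964789, 1.762664, 16.300000)
after step 3 (δ=0.29, a=-1.2): (2.548575, 20.164967, 2.086939, 16.060000)
after step 4 (δ=-0.27, a=-0.5): (0.963360, 22.958538, 1.790623, 15.960000)
after step 5 (δ=-0.44, a=3.4): (0.267310, 26.073723, 1.289713, 16.640000)

(0.2673, 26.0737, 1.2897, 16.6400)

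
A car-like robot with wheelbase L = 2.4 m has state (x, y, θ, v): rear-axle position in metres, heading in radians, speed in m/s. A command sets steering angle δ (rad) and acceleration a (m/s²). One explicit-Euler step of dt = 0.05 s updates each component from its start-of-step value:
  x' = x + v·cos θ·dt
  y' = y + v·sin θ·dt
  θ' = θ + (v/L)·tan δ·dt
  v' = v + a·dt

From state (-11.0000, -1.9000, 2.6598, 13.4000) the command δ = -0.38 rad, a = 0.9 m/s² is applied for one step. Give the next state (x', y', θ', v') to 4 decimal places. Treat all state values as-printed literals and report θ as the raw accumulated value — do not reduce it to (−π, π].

x' = -11.0000 + 13.4000·cos(2.6598)·0.05 = -11.5937
y' = -1.9000 + 13.4000·sin(2.6598)·0.05 = -1.5895
θ' = 2.6598 + (13.4000/2.4)·tan(-0.38)·0.05 = 2.5483
v' = 13.4000 + 0.9000·0.05 = 13.4450

(-11.5937, -1.5895, 2.5483, 13.4450)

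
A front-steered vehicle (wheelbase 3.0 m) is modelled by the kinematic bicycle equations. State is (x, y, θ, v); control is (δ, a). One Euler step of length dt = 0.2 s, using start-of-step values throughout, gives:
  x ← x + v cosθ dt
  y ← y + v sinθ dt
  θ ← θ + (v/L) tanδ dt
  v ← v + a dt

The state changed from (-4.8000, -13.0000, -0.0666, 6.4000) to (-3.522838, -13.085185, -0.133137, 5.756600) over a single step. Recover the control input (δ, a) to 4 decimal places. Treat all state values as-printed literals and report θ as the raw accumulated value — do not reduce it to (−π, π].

a = (v'−v)/dt = (-0.643400)/0.2 = -3.2170
Δθ = θ'−θ = -0.066537;  (v·dt/L) = 6.4000·0.2/3.0 = 0.426667
tan δ = Δθ·L/(v·dt) = -0.155946  →  δ = -0.1547

δ = -0.1547, a = -3.2170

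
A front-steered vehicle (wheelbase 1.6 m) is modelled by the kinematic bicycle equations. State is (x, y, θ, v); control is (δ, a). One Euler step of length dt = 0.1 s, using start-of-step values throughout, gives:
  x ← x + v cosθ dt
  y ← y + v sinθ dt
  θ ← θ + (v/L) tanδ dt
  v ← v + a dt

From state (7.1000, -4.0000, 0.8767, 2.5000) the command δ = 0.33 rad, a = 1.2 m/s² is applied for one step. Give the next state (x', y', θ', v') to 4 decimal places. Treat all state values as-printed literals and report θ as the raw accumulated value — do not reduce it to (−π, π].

x' = 7.1000 + 2.5000·cos(0.8767)·0.1 = 7.2599
y' = -4.0000 + 2.5000·sin(0.8767)·0.1 = -3.8078
θ' = 0.8767 + (2.5000/1.6)·tan(0.33)·0.1 = 0.9302
v' = 2.5000 + 1.2000·0.1 = 2.6200

(7.2599, -3.8078, 0.9302, 2.6200)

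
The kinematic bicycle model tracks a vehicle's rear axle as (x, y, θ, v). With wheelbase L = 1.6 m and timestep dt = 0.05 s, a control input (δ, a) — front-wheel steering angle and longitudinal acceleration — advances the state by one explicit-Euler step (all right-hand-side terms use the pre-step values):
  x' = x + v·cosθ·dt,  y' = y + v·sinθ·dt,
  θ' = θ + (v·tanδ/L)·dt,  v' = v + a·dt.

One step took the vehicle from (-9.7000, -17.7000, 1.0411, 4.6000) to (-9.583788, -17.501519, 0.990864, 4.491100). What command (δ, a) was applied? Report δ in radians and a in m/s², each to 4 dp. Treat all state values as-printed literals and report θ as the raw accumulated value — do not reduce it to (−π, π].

δ = -0.3362, a = -2.1780

a = (v'−v)/dt = (-0.108900)/0.05 = -2.1780
Δθ = θ'−θ = -0.050236;  (v·dt/L) = 4.6000·0.05/1.6 = 0.143750
tan δ = Δθ·L/(v·dt) = -0.349468  →  δ = -0.3362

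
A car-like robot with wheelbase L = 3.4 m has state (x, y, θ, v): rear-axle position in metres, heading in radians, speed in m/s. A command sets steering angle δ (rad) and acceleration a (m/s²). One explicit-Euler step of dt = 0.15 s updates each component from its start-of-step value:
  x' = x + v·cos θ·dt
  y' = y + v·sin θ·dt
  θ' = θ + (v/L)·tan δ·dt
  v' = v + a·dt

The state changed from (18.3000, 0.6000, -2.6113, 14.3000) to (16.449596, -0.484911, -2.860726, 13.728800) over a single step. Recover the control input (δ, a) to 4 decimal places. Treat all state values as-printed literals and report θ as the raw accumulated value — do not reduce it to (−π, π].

a = (v'−v)/dt = (-0.571200)/0.15 = -3.8080
Δθ = θ'−θ = -0.249426;  (v·dt/L) = 14.3000·0.15/3.4 = 0.630882
tan δ = Δθ·L/(v·dt) = -0.395361  →  δ = -0.3765

δ = -0.3765, a = -3.8080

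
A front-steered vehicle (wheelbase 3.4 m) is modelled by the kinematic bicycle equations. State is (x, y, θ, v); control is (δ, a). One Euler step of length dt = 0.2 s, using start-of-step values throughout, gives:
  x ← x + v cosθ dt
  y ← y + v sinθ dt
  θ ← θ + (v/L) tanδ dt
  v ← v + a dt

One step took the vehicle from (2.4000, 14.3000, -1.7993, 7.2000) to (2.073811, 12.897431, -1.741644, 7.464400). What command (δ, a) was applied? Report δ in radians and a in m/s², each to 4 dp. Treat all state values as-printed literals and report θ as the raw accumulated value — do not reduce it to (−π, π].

a = (v'−v)/dt = (0.264400)/0.2 = 1.3220
Δθ = θ'−θ = 0.057656;  (v·dt/L) = 7.2000·0.2/3.4 = 0.423529
tan δ = Δθ·L/(v·dt) = 0.136132  →  δ = 0.1353

δ = 0.1353, a = 1.3220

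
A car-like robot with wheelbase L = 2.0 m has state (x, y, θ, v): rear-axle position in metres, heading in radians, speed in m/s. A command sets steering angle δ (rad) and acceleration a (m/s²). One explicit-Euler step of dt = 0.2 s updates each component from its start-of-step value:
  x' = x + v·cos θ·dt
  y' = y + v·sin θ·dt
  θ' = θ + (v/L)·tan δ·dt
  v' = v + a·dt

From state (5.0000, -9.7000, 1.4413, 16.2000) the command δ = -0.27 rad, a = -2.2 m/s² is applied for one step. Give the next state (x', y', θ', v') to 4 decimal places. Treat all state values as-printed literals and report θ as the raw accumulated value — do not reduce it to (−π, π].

(5.4184, -6.4871, 0.9930, 15.7600)

x' = 5.0000 + 16.2000·cos(1.4413)·0.2 = 5.4184
y' = -9.7000 + 16.2000·sin(1.4413)·0.2 = -6.4871
θ' = 1.4413 + (16.2000/2.0)·tan(-0.27)·0.2 = 0.9930
v' = 16.2000 − 2.2000·0.2 = 15.7600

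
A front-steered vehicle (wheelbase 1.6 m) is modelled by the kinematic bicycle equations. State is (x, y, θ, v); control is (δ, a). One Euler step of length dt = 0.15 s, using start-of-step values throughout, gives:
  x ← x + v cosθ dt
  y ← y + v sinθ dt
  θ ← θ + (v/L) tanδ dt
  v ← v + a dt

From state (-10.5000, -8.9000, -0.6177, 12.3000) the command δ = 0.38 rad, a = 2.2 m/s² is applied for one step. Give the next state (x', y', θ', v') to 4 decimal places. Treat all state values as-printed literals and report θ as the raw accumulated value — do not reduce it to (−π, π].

x' = -10.5000 + 12.3000·cos(-0.6177)·0.15 = -8.9959
y' = -8.9000 + 12.3000·sin(-0.6177)·0.15 = -9.9686
θ' = -0.6177 + (12.3000/1.6)·tan(0.38)·0.15 = -0.1571
v' = 12.3000 + 2.2000·0.15 = 12.6300

(-8.9959, -9.9686, -0.1571, 12.6300)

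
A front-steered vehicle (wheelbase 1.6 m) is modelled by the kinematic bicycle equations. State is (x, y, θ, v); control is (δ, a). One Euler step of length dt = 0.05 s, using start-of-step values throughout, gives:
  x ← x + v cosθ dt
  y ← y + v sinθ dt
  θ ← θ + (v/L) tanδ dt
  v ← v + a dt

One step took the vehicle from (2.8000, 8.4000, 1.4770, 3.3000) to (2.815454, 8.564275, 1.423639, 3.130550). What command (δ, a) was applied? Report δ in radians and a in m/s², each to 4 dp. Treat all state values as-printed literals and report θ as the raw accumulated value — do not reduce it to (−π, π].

a = (v'−v)/dt = (-0.169450)/0.05 = -3.3890
Δθ = θ'−θ = -0.053361;  (v·dt/L) = 3.3000·0.05/1.6 = 0.103125
tan δ = Δθ·L/(v·dt) = -0.517440  →  δ = -0.4775

δ = -0.4775, a = -3.3890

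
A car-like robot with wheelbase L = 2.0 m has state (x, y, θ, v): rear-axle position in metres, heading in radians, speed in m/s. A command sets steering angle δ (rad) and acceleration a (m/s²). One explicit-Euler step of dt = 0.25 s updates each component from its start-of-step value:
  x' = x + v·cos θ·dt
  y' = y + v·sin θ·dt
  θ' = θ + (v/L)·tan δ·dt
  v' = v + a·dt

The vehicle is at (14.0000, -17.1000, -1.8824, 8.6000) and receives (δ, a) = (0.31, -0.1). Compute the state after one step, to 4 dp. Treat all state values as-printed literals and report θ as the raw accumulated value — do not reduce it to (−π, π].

x' = 14.0000 + 8.6000·cos(-1.8824)·0.25 = 13.3408
y' = -17.1000 + 8.6000·sin(-1.8824)·0.25 = -19.1465
θ' = -1.8824 + (8.6000/2.0)·tan(0.31)·0.25 = -1.5380
v' = 8.6000 − 0.1000·0.25 = 8.5750

(13.3408, -19.1465, -1.5380, 8.5750)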